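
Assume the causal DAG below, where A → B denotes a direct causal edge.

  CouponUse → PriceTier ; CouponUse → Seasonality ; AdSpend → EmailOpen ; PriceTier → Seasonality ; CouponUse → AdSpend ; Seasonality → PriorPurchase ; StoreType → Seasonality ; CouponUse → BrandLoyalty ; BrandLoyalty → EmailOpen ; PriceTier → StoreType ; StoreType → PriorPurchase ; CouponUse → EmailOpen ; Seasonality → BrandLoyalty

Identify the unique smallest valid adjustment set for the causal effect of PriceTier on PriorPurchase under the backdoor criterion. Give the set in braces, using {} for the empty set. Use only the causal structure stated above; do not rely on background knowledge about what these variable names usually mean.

Variables eligible for adjustment (non-descendants of PriceTier, excluding PriceTier and PriorPurchase): {AdSpend, CouponUse}.
Backdoor paths from PriceTier to PriorPurchase:
  P1: PriceTier <- CouponUse -> AdSpend -> EmailOpen <- BrandLoyalty <- Seasonality <- StoreType -> PriorPurchase
  P2: PriceTier <- CouponUse -> AdSpend -> EmailOpen <- BrandLoyalty <- Seasonality -> PriorPurchase
  P3: PriceTier <- CouponUse -> Seasonality <- StoreType -> PriorPurchase
  P4: PriceTier <- CouponUse -> Seasonality -> PriorPurchase
  P5: PriceTier <- CouponUse -> BrandLoyalty <- Seasonality <- StoreType -> PriorPurchase
  P6: PriceTier <- CouponUse -> BrandLoyalty <- Seasonality -> PriorPurchase
  P7: PriceTier <- CouponUse -> EmailOpen <- BrandLoyalty <- Seasonality <- StoreType -> PriorPurchase
  P8: PriceTier <- CouponUse -> EmailOpen <- BrandLoyalty <- Seasonality -> PriorPurchase
The empty set is not sufficient: P4 (PriceTier <- CouponUse -> Seasonality -> PriorPurchase) has no collider blocking it and no conditioned non-collider, so it is open.
Try {CouponUse}:
  P1: blocked at fork node CouponUse ∈ conditioning set.
  P2: blocked at fork node CouponUse ∈ conditioning set.
  P3: blocked at fork node CouponUse ∈ conditioning set.
  P4: blocked at fork node CouponUse ∈ conditioning set.
  P5: blocked at fork node CouponUse ∈ conditioning set.
  P6: blocked at fork node CouponUse ∈ conditioning set.
  P7: blocked at fork node CouponUse ∈ conditioning set.
  P8: blocked at fork node CouponUse ∈ conditioning set.
{CouponUse} contains no descendant of PriceTier and blocks every backdoor path.
No other singleton works — e.g. {AdSpend} leaves P4 open — so {CouponUse} is the unique smallest valid adjustment set.

{CouponUse}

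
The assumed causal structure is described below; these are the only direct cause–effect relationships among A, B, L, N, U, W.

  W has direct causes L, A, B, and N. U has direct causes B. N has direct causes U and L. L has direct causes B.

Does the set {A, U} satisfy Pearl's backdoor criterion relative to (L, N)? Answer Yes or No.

Yes

Backdoor paths from L to N (paths whose first edge points into L):
  P1: L <- B -> U -> N
  P2: L <- B -> W <- N
Condition 1 (no descendant of L in the set): holds — descendants of L are {N, W}; none are in {A, U}.
Condition 2 (every backdoor path blocked by {A, U}):
  P1: blocked at chain node U ∈ conditioning set.
  P2: blocked at collider W (neither it nor any descendant is in the conditioning set).
{A, U} satisfies the backdoor criterion.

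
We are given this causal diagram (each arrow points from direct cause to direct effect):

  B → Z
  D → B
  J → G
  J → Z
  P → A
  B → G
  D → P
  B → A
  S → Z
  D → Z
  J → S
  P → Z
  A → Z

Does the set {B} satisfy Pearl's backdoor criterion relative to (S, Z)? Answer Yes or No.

Backdoor paths from S to Z (paths whose first edge points into S):
  P1: S <- J -> G <- B <- D -> P -> A -> Z
  P2: S <- J -> G <- B <- D -> P -> Z
  P3: S <- J -> G <- B <- D -> Z
  P4: S <- J -> G <- B -> A <- P <- D -> Z
  P5: S <- J -> G <- B -> A <- P -> Z
  P6: S <- J -> G <- B -> A -> Z
  P7: S <- J -> G <- B -> Z
  P8: S <- J -> Z
Condition 1 (no descendant of S in the set): holds — descendants of S are {Z}; none are in {B}.
Condition 2 (every backdoor path blocked by {B}):
  P1: blocked at collider G (neither it nor any descendant is in the conditioning set).
  P2: blocked at collider G (neither it nor any descendant is in the conditioning set).
  P3: blocked at collider G (neither it nor any descendant is in the conditioning set).
  P4: blocked at collider G (neither it nor any descendant is in the conditioning set).
  P5: blocked at collider G (neither it nor any descendant is in the conditioning set).
  P6: blocked at collider G (neither it nor any descendant is in the conditioning set).
  P7: blocked at collider G (neither it nor any descendant is in the conditioning set).
  P8: open — no interior node is in the conditioning set.
{B} does not satisfy the backdoor criterion.

No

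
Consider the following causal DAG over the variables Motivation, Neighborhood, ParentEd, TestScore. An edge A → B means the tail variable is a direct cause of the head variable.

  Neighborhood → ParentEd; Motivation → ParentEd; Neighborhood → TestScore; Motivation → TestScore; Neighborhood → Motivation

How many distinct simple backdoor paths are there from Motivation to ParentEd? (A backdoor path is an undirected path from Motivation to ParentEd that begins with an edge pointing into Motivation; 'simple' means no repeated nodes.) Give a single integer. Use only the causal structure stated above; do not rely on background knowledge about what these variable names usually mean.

A backdoor path from Motivation to ParentEd is any simple undirected path whose first edge points into Motivation (i.e. leaves Motivation via a parent).
Parents of Motivation: {Neighborhood}.
Enumerating:
  P1: Motivation <- Neighborhood -> ParentEd
That exhausts the simple backdoor paths. Count: 1.

1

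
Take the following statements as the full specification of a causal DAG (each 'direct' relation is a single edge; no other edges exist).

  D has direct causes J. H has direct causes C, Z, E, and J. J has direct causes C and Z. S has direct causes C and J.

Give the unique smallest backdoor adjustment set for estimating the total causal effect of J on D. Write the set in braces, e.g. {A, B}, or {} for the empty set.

{}

Variables eligible for adjustment (non-descendants of J, excluding J and D): {C, E, Z}.
Backdoor paths from J to D:
  (none)
With no backdoor paths the empty set already satisfies the criterion, and it is trivially minimal.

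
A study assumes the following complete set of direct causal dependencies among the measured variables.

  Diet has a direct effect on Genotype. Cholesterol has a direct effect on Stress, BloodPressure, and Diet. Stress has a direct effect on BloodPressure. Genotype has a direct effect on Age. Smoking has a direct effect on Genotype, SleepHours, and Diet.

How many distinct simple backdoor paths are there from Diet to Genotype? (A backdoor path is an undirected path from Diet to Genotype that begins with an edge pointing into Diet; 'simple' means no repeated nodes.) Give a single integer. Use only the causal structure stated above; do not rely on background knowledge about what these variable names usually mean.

1

A backdoor path from Diet to Genotype is any simple undirected path whose first edge points into Diet (i.e. leaves Diet via a parent).
Parents of Diet: {Cholesterol, Smoking}.
Enumerating:
  P1: Diet <- Smoking -> Genotype
That exhausts the simple backdoor paths. Count: 1.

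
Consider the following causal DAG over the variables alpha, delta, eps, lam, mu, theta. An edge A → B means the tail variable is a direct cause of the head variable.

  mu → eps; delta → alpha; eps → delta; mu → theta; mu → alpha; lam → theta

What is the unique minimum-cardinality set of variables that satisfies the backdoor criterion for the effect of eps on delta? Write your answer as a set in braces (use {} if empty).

{}

Variables eligible for adjustment (non-descendants of eps, excluding eps and delta): {lam, mu, theta}.
Backdoor paths from eps to delta:
  P1: eps <- mu -> alpha <- delta
Each backdoor path contains an unconditioned collider, so every path is already blocked with the empty conditioning set:
  P1: blocked at collider alpha (neither it nor any descendant is in the conditioning set).
The empty set is therefore the unique smallest valid set.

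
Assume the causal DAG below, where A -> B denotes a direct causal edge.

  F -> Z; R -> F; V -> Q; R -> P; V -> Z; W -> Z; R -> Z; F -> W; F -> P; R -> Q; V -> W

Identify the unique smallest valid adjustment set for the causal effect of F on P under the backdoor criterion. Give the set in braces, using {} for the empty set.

Variables eligible for adjustment (non-descendants of F, excluding F and P): {Q, R, V}.
Backdoor paths from F to P:
  P1: F <- R -> P
The empty set is not sufficient: P1 (F <- R -> P) has no collider blocking it and no conditioned non-collider, so it is open.
Try {R}:
  P1: blocked at fork node R ∈ conditioning set.
{R} contains no descendant of F and blocks every backdoor path.
No other singleton works — e.g. {V} leaves P1 open — so {R} is the unique smallest valid adjustment set.

{R}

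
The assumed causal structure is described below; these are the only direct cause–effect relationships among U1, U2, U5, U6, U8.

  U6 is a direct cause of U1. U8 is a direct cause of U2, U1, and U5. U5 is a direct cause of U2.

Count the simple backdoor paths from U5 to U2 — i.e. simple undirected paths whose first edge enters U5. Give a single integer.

A backdoor path from U5 to U2 is any simple undirected path whose first edge points into U5 (i.e. leaves U5 via a parent).
Parents of U5: {U8}.
Enumerating:
  P1: U5 <- U8 -> U2
That exhausts the simple backdoor paths. Count: 1.

1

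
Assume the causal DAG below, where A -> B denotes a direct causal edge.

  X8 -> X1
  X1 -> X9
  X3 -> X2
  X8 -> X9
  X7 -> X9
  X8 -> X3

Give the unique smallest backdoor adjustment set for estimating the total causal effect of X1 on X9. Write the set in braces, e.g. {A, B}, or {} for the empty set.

Variables eligible for adjustment (non-descendants of X1, excluding X1 and X9): {X2, X3, X7, X8}.
Backdoor paths from X1 to X9:
  P1: X1 <- X8 -> X9
The empty set is not sufficient: P1 (X1 <- X8 -> X9) has no collider blocking it and no conditioned non-collider, so it is open.
Try {X8}:
  P1: blocked at fork node X8 ∈ conditioning set.
{X8} contains no descendant of X1 and blocks every backdoor path.
No other singleton works — e.g. {X3} leaves P1 open — so {X8} is the unique smallest valid adjustment set.

{X8}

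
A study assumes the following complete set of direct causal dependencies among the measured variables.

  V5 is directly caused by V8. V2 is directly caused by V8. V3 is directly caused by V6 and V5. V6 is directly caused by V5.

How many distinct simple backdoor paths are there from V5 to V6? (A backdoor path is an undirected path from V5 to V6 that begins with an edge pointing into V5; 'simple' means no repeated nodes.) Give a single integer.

0

A backdoor path from V5 to V6 is any simple undirected path whose first edge points into V5 (i.e. leaves V5 via a parent).
Parents of V5: {V8}.
No simple path from any parent of V5 reaches V6 without revisiting V5, so there are no backdoor paths.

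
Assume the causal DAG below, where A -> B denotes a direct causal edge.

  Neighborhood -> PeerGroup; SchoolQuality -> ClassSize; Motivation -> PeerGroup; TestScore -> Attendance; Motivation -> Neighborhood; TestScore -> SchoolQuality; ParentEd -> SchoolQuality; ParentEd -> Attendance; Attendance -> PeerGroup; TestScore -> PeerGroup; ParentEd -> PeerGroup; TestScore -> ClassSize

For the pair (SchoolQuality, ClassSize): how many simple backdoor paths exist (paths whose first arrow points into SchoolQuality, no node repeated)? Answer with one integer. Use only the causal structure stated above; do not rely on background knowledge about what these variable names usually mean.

A backdoor path from SchoolQuality to ClassSize is any simple undirected path whose first edge points into SchoolQuality (i.e. leaves SchoolQuality via a parent).
Parents of SchoolQuality: {ParentEd, TestScore}.
Enumerating:
  P1: SchoolQuality <- TestScore -> ClassSize
  P2: SchoolQuality <- ParentEd -> Attendance <- TestScore -> ClassSize
  P3: SchoolQuality <- ParentEd -> Attendance -> PeerGroup <- TestScore -> ClassSize
  P4: SchoolQuality <- ParentEd -> PeerGroup <- TestScore -> ClassSize
  P5: SchoolQuality <- ParentEd -> PeerGroup <- Attendance <- TestScore -> ClassSize
That exhausts the simple backdoor paths. Count: 5.

5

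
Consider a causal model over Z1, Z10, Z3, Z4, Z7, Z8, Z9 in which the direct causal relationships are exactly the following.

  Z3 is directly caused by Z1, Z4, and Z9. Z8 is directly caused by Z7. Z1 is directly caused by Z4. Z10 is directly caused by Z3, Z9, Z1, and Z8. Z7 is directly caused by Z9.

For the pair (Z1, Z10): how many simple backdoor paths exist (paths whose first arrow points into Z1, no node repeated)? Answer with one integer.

A backdoor path from Z1 to Z10 is any simple undirected path whose first edge points into Z1 (i.e. leaves Z1 via a parent).
Parents of Z1: {Z4}.
Enumerating:
  P1: Z1 <- Z4 -> Z3 <- Z9 -> Z7 -> Z8 -> Z10
  P2: Z1 <- Z4 -> Z3 <- Z9 -> Z10
  P3: Z1 <- Z4 -> Z3 -> Z10
That exhausts the simple backdoor paths. Count: 3.

3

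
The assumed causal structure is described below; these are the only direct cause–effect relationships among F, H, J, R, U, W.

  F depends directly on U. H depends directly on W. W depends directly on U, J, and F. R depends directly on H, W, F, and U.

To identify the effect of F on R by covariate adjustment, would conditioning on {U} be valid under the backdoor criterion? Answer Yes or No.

Yes

Backdoor paths from F to R (paths whose first edge points into F):
  P1: F <- U -> W -> H -> R
  P2: F <- U -> W -> R
  P3: F <- U -> R
Condition 1 (no descendant of F in the set): holds — descendants of F are {H, R, W}; none are in {U}.
Condition 2 (every backdoor path blocked by {U}):
  P1: blocked at fork node U ∈ conditioning set.
  P2: blocked at fork node U ∈ conditioning set.
  P3: blocked at fork node U ∈ conditioning set.
{U} satisfies the backdoor criterion.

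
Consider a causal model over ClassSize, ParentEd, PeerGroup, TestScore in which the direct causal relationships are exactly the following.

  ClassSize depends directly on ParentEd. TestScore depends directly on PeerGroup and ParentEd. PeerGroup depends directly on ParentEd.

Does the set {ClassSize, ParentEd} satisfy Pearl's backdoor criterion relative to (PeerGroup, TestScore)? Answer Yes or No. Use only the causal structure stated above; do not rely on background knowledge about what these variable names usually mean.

Yes

Backdoor paths from PeerGroup to TestScore (paths whose first edge points into PeerGroup):
  P1: PeerGroup <- ParentEd -> TestScore
Condition 1 (no descendant of PeerGroup in the set): holds — descendants of PeerGroup are {TestScore}; none are in {ClassSize, ParentEd}.
Condition 2 (every backdoor path blocked by {ClassSize, ParentEd}):
  P1: blocked at fork node ParentEd ∈ conditioning set.
{ClassSize, ParentEd} satisfies the backdoor criterion.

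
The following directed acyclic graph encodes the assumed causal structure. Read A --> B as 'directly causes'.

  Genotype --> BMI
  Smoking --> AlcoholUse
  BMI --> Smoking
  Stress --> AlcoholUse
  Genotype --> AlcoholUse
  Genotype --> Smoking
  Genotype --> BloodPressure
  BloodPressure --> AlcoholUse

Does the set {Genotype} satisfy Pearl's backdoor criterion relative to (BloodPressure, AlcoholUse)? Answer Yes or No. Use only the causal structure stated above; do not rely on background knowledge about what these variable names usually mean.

Yes

Backdoor paths from BloodPressure to AlcoholUse (paths whose first edge points into BloodPressure):
  P1: BloodPressure <- Genotype -> BMI -> Smoking -> AlcoholUse
  P2: BloodPressure <- Genotype -> Smoking -> AlcoholUse
  P3: BloodPressure <- Genotype -> AlcoholUse
Condition 1 (no descendant of BloodPressure in the set): holds — descendants of BloodPressure are {AlcoholUse}; none are in {Genotype}.
Condition 2 (every backdoor path blocked by {Genotype}):
  P1: blocked at fork node Genotype ∈ conditioning set.
  P2: blocked at fork node Genotype ∈ conditioning set.
  P3: blocked at fork node Genotype ∈ conditioning set.
{Genotype} satisfies the backdoor criterion.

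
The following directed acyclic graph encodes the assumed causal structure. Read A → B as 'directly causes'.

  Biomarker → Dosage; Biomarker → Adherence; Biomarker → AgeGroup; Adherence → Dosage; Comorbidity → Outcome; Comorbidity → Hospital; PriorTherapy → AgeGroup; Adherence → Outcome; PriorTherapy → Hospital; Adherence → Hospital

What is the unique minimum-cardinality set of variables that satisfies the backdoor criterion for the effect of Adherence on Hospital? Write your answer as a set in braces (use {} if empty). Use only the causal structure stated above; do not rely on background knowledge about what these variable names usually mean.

Variables eligible for adjustment (non-descendants of Adherence, excluding Adherence and Hospital): {AgeGroup, Biomarker, Comorbidity, PriorTherapy}.
Backdoor paths from Adherence to Hospital:
  P1: Adherence <- Biomarker -> AgeGroup <- PriorTherapy -> Hospital
Each backdoor path contains an unconditioned collider, so every path is already blocked with the empty conditioning set:
  P1: blocked at collider AgeGroup (neither it nor any descendant is in the conditioning set).
The empty set is therefore the unique smallest valid set.

{}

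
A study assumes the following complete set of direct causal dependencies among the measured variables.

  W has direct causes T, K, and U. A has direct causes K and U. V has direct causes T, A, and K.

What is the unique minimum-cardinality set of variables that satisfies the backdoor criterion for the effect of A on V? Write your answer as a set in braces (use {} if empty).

Variables eligible for adjustment (non-descendants of A, excluding A and V): {K, T, U, W}.
Backdoor paths from A to V:
  P1: A <- K -> W <- T -> V
  P2: A <- K -> V
  P3: A <- U -> W <- T -> V
  P4: A <- U -> W <- K -> V
The empty set is not sufficient: P2 (A <- K -> V) has no collider blocking it and no conditioned non-collider, so it is open.
Try {K}:
  P1: blocked at fork node K ∈ conditioning set.
  P2: blocked at fork node K ∈ conditioning set.
  P3: blocked at collider W (neither it nor any descendant is in the conditioning set).
  P4: blocked at collider W (neither it nor any descendant is in the conditioning set).
{K} contains no descendant of A and blocks every backdoor path.
No other singleton works — e.g. {T} leaves P2 open — so {K} is the unique smallest valid adjustment set.

{K}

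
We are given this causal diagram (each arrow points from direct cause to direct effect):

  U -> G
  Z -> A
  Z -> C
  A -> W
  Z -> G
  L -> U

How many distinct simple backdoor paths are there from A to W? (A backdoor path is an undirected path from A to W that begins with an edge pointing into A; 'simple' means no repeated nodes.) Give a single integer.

A backdoor path from A to W is any simple undirected path whose first edge points into A (i.e. leaves A via a parent).
Parents of A: {Z}.
No simple path from any parent of A reaches W without revisiting A, so there are no backdoor paths.

0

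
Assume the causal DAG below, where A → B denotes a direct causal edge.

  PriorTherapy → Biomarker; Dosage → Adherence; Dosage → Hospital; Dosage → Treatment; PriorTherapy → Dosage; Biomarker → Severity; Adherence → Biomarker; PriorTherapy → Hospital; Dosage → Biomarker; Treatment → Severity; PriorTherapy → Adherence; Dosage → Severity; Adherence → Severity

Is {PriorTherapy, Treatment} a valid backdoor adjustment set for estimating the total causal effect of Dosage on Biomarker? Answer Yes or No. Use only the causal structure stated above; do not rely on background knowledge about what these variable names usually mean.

No

Backdoor paths from Dosage to Biomarker (paths whose first edge points into Dosage):
  P1: Dosage <- PriorTherapy -> Adherence -> Biomarker
  P2: Dosage <- PriorTherapy -> Adherence -> Severity <- Biomarker
  P3: Dosage <- PriorTherapy -> Biomarker
Condition 1 (no descendant of Dosage in the set): FAILS — Treatment is a descendant of Dosage.
Condition 2 (every backdoor path blocked by {PriorTherapy, Treatment}):
  P1: blocked at fork node PriorTherapy ∈ conditioning set.
  P2: blocked at fork node PriorTherapy ∈ conditioning set.
  P3: blocked at fork node PriorTherapy ∈ conditioning set.
{PriorTherapy, Treatment} does not satisfy the backdoor criterion.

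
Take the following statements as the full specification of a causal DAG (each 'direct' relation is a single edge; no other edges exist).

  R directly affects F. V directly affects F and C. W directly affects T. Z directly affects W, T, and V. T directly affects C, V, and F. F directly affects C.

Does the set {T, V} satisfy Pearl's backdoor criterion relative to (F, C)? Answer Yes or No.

Backdoor paths from F to C (paths whose first edge points into F):
  P1: F <- T <- Z -> V -> C
  P2: F <- T <- W <- Z -> V -> C
  P3: F <- T -> V -> C
  P4: F <- T -> C
  P5: F <- V <- Z -> W -> T -> C
  P6: F <- V <- Z -> T -> C
  P7: F <- V <- T -> C
  P8: F <- V -> C
Condition 1 (no descendant of F in the set): holds — descendants of F are {C}; none are in {T, V}.
Condition 2 (every backdoor path blocked by {T, V}):
  P1: blocked at chain node T ∈ conditioning set.
  P2: blocked at chain node T ∈ conditioning set.
  P3: blocked at fork node T ∈ conditioning set.
  P4: blocked at fork node T ∈ conditioning set.
  P5: blocked at chain node V ∈ conditioning set.
  P6: blocked at chain node V ∈ conditioning set.
  P7: blocked at chain node V ∈ conditioning set.
  P8: blocked at fork node V ∈ conditioning set.
{T, V} satisfies the backdoor criterion.

Yes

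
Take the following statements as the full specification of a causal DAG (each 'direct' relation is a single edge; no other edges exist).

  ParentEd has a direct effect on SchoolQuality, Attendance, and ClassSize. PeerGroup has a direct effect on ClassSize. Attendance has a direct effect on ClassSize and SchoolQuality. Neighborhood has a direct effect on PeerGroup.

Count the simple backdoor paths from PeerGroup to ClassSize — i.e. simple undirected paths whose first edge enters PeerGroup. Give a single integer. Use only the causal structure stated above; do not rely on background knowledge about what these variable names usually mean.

0

A backdoor path from PeerGroup to ClassSize is any simple undirected path whose first edge points into PeerGroup (i.e. leaves PeerGroup via a parent).
Parents of PeerGroup: {Neighborhood}.
No simple path from any parent of PeerGroup reaches ClassSize without revisiting PeerGroup, so there are no backdoor paths.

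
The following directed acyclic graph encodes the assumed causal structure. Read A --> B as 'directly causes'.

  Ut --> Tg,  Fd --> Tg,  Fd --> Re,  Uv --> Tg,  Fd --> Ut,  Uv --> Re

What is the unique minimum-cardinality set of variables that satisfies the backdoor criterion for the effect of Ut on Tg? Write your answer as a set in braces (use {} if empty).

{Fd}

Variables eligible for adjustment (non-descendants of Ut, excluding Ut and Tg): {Fd, Re, Uv}.
Backdoor paths from Ut to Tg:
  P1: Ut <- Fd -> Tg
  P2: Ut <- Fd -> Re <- Uv -> Tg
The empty set is not sufficient: P1 (Ut <- Fd -> Tg) has no collider blocking it and no conditioned non-collider, so it is open.
Try {Fd}:
  P1: blocked at fork node Fd ∈ conditioning set.
  P2: blocked at fork node Fd ∈ conditioning set.
{Fd} contains no descendant of Ut and blocks every backdoor path.
No other singleton works — e.g. {Uv} leaves P1 open — so {Fd} is the unique smallest valid adjustment set.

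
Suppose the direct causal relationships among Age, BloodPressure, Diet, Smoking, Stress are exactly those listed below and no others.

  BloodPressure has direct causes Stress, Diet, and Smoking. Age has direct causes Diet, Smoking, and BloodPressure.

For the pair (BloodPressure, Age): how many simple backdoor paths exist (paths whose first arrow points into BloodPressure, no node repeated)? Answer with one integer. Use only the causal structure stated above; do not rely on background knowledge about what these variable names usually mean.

A backdoor path from BloodPressure to Age is any simple undirected path whose first edge points into BloodPressure (i.e. leaves BloodPressure via a parent).
Parents of BloodPressure: {Diet, Smoking, Stress}.
Enumerating:
  P1: BloodPressure <- Diet -> Age
  P2: BloodPressure <- Smoking -> Age
That exhausts the simple backdoor paths. Count: 2.

2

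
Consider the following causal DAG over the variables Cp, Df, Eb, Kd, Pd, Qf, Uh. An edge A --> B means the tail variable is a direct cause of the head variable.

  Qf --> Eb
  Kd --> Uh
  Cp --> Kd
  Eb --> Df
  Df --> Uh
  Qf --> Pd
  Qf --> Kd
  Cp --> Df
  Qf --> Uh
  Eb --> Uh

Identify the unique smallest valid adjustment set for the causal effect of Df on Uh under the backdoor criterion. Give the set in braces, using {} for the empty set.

{Cp, Eb}

Variables eligible for adjustment (non-descendants of Df, excluding Df and Uh): {Cp, Eb, Kd, Pd, Qf}.
Backdoor paths from Df to Uh:
  P1: Df <- Eb <- Qf -> Kd -> Uh
  P2: Df <- Eb <- Qf -> Uh
  P3: Df <- Eb -> Uh
  P4: Df <- Cp -> Kd <- Qf -> Eb -> Uh
  P5: Df <- Cp -> Kd <- Qf -> Uh
  P6: Df <- Cp -> Kd -> Uh
The empty set is not sufficient: P1 (Df <- Eb <- Qf -> Kd -> Uh) has no collider blocking it and no conditioned non-collider, so it is open.
Try {Cp, Eb}:
  P1: blocked at chain node Eb ∈ conditioning set.
  P2: blocked at chain node Eb ∈ conditioning set.
  P3: blocked at fork node Eb ∈ conditioning set.
  P4: blocked at fork node Cp ∈ conditioning set.
  P5: blocked at fork node Cp ∈ conditioning set.
  P6: blocked at fork node Cp ∈ conditioning set.
{Cp, Eb} contains no descendant of Df and blocks every backdoor path.
Every element of {Cp, Eb} is needed (dropping Cp leaves P6 open; dropping Eb leaves P1 open), so no proper subset is valid.
Among all size-2 subsets of the eligible variables, only {Cp, Eb} blocks every backdoor path, so it is the unique smallest valid adjustment set.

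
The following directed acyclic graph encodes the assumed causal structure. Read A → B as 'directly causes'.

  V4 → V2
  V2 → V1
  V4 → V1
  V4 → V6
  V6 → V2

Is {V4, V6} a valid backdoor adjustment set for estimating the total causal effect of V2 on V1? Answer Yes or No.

Yes

Backdoor paths from V2 to V1 (paths whose first edge points into V2):
  P1: V2 <- V4 -> V1
  P2: V2 <- V6 <- V4 -> V1
Condition 1 (no descendant of V2 in the set): holds — descendants of V2 are {V1}; none are in {V4, V6}.
Condition 2 (every backdoor path blocked by {V4, V6}):
  P1: blocked at fork node V4 ∈ conditioning set.
  P2: blocked at chain node V6 ∈ conditioning set.
{V4, V6} satisfies the backdoor criterion.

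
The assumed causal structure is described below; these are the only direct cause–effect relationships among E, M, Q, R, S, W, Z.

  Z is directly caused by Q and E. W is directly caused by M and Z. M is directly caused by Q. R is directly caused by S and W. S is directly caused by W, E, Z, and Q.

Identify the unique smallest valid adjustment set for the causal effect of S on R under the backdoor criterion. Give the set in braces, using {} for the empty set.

Variables eligible for adjustment (non-descendants of S, excluding S and R): {E, M, Q, W, Z}.
Backdoor paths from S to R:
  P1: S <- Q -> M -> W -> R
  P2: S <- Q -> Z -> W -> R
  P3: S <- E -> Z <- Q -> M -> W -> R
  P4: S <- E -> Z -> W -> R
  P5: S <- Z <- Q -> M -> W -> R
  P6: S <- Z -> W -> R
  P7: S <- W -> R
The empty set is not sufficient: P1 (S <- Q -> M -> W -> R) has no collider blocking it and no conditioned non-collider, so it is open.
Try {W}:
  P1: blocked at chain node W ∈ conditioning set.
  P2: blocked at chain node W ∈ conditioning set.
  P3: blocked at chain node W ∈ conditioning set.
  P4: blocked at chain node W ∈ conditioning set.
  P5: blocked at chain node W ∈ conditioning set.
  P6: blocked at chain node W ∈ conditioning set.
  P7: blocked at fork node W ∈ conditioning set.
{W} contains no descendant of S and blocks every backdoor path.
No other singleton works — e.g. {Q} leaves P4 open — so {W} is the unique smallest valid adjustment set.

{W}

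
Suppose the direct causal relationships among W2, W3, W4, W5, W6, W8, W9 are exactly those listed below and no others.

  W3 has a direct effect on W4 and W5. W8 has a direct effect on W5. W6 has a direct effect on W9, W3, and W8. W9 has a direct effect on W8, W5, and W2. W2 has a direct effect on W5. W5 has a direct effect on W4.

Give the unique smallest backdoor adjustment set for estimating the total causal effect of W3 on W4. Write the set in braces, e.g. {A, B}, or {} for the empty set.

{W6}

Variables eligible for adjustment (non-descendants of W3, excluding W3 and W4): {W2, W6, W8, W9}.
Backdoor paths from W3 to W4:
  P1: W3 <- W6 -> W9 -> W8 -> W5 -> W4
  P2: W3 <- W6 -> W9 -> W2 -> W5 -> W4
  P3: W3 <- W6 -> W9 -> W5 -> W4
  P4: W3 <- W6 -> W8 <- W9 -> W2 -> W5 -> W4
  P5: W3 <- W6 -> W8 <- W9 -> W5 -> W4
  P6: W3 <- W6 -> W8 -> W5 -> W4
The empty set is not sufficient: P1 (W3 <- W6 -> W9 -> W8 -> W5 -> W4) has no collider blocking it and no conditioned non-collider, so it is open.
Try {W6}:
  P1: blocked at fork node W6 ∈ conditioning set.
  P2: blocked at fork node W6 ∈ conditioning set.
  P3: blocked at fork node W6 ∈ conditioning set.
  P4: blocked at fork node W6 ∈ conditioning set.
  P5: blocked at fork node W6 ∈ conditioning set.
  P6: blocked at fork node W6 ∈ conditioning set.
{W6} contains no descendant of W3 and blocks every backdoor path.
No other singleton works — e.g. {W9} leaves P6 open — so {W6} is the unique smallest valid adjustment set.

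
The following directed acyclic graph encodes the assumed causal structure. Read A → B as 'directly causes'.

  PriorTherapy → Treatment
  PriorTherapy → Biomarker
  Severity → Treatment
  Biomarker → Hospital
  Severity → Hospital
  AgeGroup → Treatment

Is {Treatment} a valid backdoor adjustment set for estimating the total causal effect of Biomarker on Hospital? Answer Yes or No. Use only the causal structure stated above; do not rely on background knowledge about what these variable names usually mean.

Backdoor paths from Biomarker to Hospital (paths whose first edge points into Biomarker):
  P1: Biomarker <- PriorTherapy -> Treatment <- Severity -> Hospital
Condition 1 (no descendant of Biomarker in the set): holds — descendants of Biomarker are {Hospital}; none are in {Treatment}.
Condition 2 (every backdoor path blocked by {Treatment}):
  P1: open — collider(s) Treatment are conditioned on (or have a conditioned descendant) and no non-collider on the path is in the set.
{Treatment} does not satisfy the backdoor criterion.

No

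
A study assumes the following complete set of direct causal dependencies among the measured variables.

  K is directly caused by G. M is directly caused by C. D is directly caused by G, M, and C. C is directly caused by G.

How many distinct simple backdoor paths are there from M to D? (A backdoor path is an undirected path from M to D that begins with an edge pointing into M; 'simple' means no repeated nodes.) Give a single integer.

2

A backdoor path from M to D is any simple undirected path whose first edge points into M (i.e. leaves M via a parent).
Parents of M: {C}.
Enumerating:
  P1: M <- C <- G -> D
  P2: M <- C -> D
That exhausts the simple backdoor paths. Count: 2.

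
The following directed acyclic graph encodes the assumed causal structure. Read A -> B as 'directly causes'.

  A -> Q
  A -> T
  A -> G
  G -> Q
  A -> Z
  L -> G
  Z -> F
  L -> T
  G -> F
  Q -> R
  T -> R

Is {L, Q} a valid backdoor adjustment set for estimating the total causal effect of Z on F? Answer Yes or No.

No

Backdoor paths from Z to F (paths whose first edge points into Z):
  P1: Z <- A -> G -> F
  P2: Z <- A -> T <- L -> G -> F
  P3: Z <- A -> T -> R <- Q <- G -> F
  P4: Z <- A -> Q <- G -> F
  P5: Z <- A -> Q -> R <- T <- L -> G -> F
Condition 1 (no descendant of Z in the set): holds — descendants of Z are {F}; none are in {L, Q}.
Condition 2 (every backdoor path blocked by {L, Q}):
  P1: open — no interior node is in the conditioning set.
  P2: blocked at collider T (neither it nor any descendant is in the conditioning set).
  P3: blocked at collider R (neither it nor any descendant is in the conditioning set).
  P4: open — collider(s) Q are conditioned on (or have a conditioned descendant) and no non-collider on the path is in the set.
  P5: blocked at chain node Q ∈ conditioning set.
{L, Q} does not satisfy the backdoor criterion.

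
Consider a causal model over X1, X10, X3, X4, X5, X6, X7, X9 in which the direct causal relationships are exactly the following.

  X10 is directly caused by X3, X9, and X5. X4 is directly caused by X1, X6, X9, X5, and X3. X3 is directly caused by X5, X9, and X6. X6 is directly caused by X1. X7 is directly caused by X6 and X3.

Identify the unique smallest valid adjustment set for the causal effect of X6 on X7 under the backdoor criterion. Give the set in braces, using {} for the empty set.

{}

Variables eligible for adjustment (non-descendants of X6, excluding X6 and X7): {X1, X5, X9}.
Backdoor paths from X6 to X7:
  P1: X6 <- X1 -> X4 <- X9 -> X3 -> X7
  P2: X6 <- X1 -> X4 <- X9 -> X10 <- X5 -> X3 -> X7
  P3: X6 <- X1 -> X4 <- X9 -> X10 <- X3 -> X7
  P4: X6 <- X1 -> X4 <- X5 -> X3 -> X7
  P5: X6 <- X1 -> X4 <- X5 -> X10 <- X9 -> X3 -> X7
  P6: X6 <- X1 -> X4 <- X5 -> X10 <- X3 -> X7
  P7: X6 <- X1 -> X4 <- X3 -> X7
Each backdoor path contains an unconditioned collider, so every path is already blocked with the empty conditioning set:
  P1: blocked at collider X4 (neither it nor any descendant is in the conditioning set).
  P2: blocked at collider X4 (neither it nor any descendant is in the conditioning set).
  P3: blocked at collider X4 (neither it nor any descendant is in the conditioning set).
  P4: blocked at collider X4 (neither it nor any descendant is in the conditioning set).
  P5: blocked at collider X4 (neither it nor any descendant is in the conditioning set).
  P6: blocked at collider X4 (neither it nor any descendant is in the conditioning set).
  P7: blocked at collider X4 (neither it nor any descendant is in the conditioning set).
The empty set is therefore the unique smallest valid set.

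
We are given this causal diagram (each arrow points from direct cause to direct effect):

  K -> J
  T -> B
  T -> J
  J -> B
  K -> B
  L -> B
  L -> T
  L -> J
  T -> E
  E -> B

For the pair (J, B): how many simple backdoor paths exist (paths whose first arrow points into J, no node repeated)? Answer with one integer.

7

A backdoor path from J to B is any simple undirected path whose first edge points into J (i.e. leaves J via a parent).
Parents of J: {K, L, T}.
Enumerating:
  P1: J <- K -> B
  P2: J <- L -> T -> E -> B
  P3: J <- L -> T -> B
  P4: J <- L -> B
  P5: J <- T <- L -> B
  P6: J <- T -> E -> B
  P7: J <- T -> B
That exhausts the simple backdoor paths. Count: 7.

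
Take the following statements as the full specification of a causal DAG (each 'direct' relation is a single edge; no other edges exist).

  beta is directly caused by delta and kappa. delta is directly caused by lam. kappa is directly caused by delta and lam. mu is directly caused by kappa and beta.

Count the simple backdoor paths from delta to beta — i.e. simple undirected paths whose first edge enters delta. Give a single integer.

A backdoor path from delta to beta is any simple undirected path whose first edge points into delta (i.e. leaves delta via a parent).
Parents of delta: {lam}.
Enumerating:
  P1: delta <- lam -> kappa -> beta
  P2: delta <- lam -> kappa -> mu <- beta
That exhausts the simple backdoor paths. Count: 2.

2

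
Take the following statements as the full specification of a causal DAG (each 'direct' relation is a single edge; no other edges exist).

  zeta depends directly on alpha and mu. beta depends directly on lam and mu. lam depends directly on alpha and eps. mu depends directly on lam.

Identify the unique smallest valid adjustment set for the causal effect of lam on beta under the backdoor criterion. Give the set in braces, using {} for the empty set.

{}

Variables eligible for adjustment (non-descendants of lam, excluding lam and beta): {alpha, eps}.
Backdoor paths from lam to beta:
  P1: lam <- alpha -> zeta <- mu -> beta
Each backdoor path contains an unconditioned collider, so every path is already blocked with the empty conditioning set:
  P1: blocked at collider zeta (neither it nor any descendant is in the conditioning set).
The empty set is therefore the unique smallest valid set.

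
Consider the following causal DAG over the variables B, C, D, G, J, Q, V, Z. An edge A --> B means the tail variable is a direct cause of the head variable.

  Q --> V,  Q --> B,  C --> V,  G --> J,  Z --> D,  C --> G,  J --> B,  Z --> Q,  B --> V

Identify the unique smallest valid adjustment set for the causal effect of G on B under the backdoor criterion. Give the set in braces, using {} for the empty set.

{}

Variables eligible for adjustment (non-descendants of G, excluding G and B): {C, D, Q, Z}.
Backdoor paths from G to B:
  P1: G <- C -> V <- Q -> B
  P2: G <- C -> V <- B
Each backdoor path contains an unconditioned collider, so every path is already blocked with the empty conditioning set:
  P1: blocked at collider V (neither it nor any descendant is in the conditioning set).
  P2: blocked at collider V (neither it nor any descendant is in the conditioning set).
The empty set is therefore the unique smallest valid set.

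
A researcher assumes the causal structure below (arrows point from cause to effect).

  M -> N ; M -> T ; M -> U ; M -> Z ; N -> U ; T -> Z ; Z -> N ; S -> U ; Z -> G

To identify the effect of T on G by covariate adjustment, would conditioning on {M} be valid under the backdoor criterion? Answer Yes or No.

Yes

Backdoor paths from T to G (paths whose first edge points into T):
  P1: T <- M -> Z -> G
  P2: T <- M -> N <- Z -> G
  P3: T <- M -> U <- N <- Z -> G
Condition 1 (no descendant of T in the set): holds — descendants of T are {G, N, U, Z}; none are in {M}.
Condition 2 (every backdoor path blocked by {M}):
  P1: blocked at fork node M ∈ conditioning set.
  P2: blocked at fork node M ∈ conditioning set.
  P3: blocked at fork node M ∈ conditioning set.
{M} satisfies the backdoor criterion.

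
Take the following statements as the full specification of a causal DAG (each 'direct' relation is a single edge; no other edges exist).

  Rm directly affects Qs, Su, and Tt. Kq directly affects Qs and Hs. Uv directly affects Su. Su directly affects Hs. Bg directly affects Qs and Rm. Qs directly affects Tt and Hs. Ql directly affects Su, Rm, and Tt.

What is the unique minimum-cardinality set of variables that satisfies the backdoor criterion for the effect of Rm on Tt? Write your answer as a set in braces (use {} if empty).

Variables eligible for adjustment (non-descendants of Rm, excluding Rm and Tt): {Bg, Kq, Ql, Uv}.
Backdoor paths from Rm to Tt:
  P1: Rm <- Ql -> Su -> Hs <- Kq -> Qs -> Tt
  P2: Rm <- Ql -> Su -> Hs <- Qs -> Tt
  P3: Rm <- Ql -> Tt
  P4: Rm <- Bg -> Qs <- Kq -> Hs <- Su <- Ql -> Tt
  P5: Rm <- Bg -> Qs -> Tt
  P6: Rm <- Bg -> Qs -> Hs <- Su <- Ql -> Tt
The empty set is not sufficient: P3 (Rm <- Ql -> Tt) has no collider blocking it and no conditioned non-collider, so it is open.
Try {Bg, Ql}:
  P1: blocked at fork node Ql ∈ conditioning set.
  P2: blocked at fork node Ql ∈ conditioning set.
  P3: blocked at fork node Ql ∈ conditioning set.
  P4: blocked at fork node Bg ∈ conditioning set.
  P5: blocked at fork node Bg ∈ conditioning set.
  P6: blocked at fork node Bg ∈ conditioning set.
{Bg, Ql} contains no descendant of Rm and blocks every backdoor path.
Every element of {Bg, Ql} is needed (dropping Bg leaves P5 open; dropping Ql leaves P3 open), so no proper subset is valid.
Among all size-2 subsets of the eligible variables, only {Bg, Ql} blocks every backdoor path, so it is the unique smallest valid adjustment set.

{Bg, Ql}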